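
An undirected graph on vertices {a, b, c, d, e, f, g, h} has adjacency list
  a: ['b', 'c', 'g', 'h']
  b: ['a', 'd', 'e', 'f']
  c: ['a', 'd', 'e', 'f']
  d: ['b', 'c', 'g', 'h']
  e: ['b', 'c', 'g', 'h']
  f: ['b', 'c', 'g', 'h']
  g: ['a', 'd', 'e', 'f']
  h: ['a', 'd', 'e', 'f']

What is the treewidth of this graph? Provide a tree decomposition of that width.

Each bag holds 5 vertices, so the decomposition has width 4, which upper-bounds the treewidth. For the lower bound: the 5 vertex sets {c,d}, {a,b}, {f,h}, {e}, {g} are disjoint, each induces a connected subgraph, and every pair is joined by at least one edge of G. Contracting each set to a single vertex therefore yields K_{5} as a minor, and since treewidth is minor-monotone, tw(G) ≥ tw(K_{5}) = 4. Hence tw(G) = 4 exactly.

Treewidth 4.
One such decomposition:
Bags: B1 = {a, c, d, e, f}  B2 = {a, b, d, e, f}  B3 = {a, d, e, f, h}  B4 = {a, d, e, f, g}
Tree: B1–B2, B2–B3, B3–B4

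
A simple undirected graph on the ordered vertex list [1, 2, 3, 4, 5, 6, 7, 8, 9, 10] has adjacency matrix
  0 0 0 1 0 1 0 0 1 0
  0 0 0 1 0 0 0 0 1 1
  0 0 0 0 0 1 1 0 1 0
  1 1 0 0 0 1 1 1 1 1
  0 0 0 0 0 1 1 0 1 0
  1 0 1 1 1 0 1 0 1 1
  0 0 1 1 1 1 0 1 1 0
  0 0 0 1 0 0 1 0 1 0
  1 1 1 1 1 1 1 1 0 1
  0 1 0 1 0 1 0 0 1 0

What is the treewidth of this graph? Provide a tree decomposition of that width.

Treewidth 3.
Bags: B1 = {4, 6, 9, 10}  B2 = {4, 6, 7, 9}  B3 = {3, 6, 7, 9}  B4 = {4, 7, 8, 9}  B5 = {1, 4, 6, 9}  B6 = {5, 6, 7, 9}  B7 = {2, 4, 9, 10}
Tree: B1–B2, B2–B3, B2–B4, B1–B5, B2–B6, B1–B7

Every bag has size at most 4, so the width is 4 − 1 = 3 and tw(G) ≤ 3. On the other hand G contains the 4-clique {3, 6, 7, 9}. A clique must lie in a single bag of any decomposition, so no decomposition can have width below 3. Therefore the treewidth is 3.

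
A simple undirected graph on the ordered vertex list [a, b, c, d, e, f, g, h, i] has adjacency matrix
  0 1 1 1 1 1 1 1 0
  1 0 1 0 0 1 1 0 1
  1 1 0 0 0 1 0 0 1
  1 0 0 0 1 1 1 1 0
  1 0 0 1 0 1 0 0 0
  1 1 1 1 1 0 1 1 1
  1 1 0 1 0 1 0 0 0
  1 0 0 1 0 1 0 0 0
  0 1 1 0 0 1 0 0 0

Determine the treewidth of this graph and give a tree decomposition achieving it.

Treewidth 3.
Bags: B1 = {a, b, f, g}  B2 = {a, d, f, g}  B3 = {a, b, c, f}  B4 = {b, c, f, i}  B5 = {a, d, e, f}  B6 = {a, d, f, h}
Tree: B1–B2, B1–B3, B3–B4, B2–B5, B2–B6

Each bag holds 4 vertices, so the decomposition has width 3, which upper-bounds the treewidth. Conversely, {a, d, f, g} is a clique of size 4, and the vertices of any clique must share a bag in every tree decomposition; so some bag has ≥ 4 vertices and tw(G) ≥ 3. Therefore the treewidth is 3.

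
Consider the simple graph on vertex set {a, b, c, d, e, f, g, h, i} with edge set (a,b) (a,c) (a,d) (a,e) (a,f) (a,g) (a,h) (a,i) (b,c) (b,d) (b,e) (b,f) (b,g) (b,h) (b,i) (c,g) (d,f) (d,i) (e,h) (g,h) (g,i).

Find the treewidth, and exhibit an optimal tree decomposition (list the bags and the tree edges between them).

Treewidth 3.
Bags: B1 = {a, b, d, f}  B2 = {a, b, d, i}  B3 = {a, b, g, i}  B4 = {a, b, g, h}  B5 = {a, b, c, g}  B6 = {a, b, e, h}
Tree: B1–B2, B2–B3, B3–B4, B4–B5, B4–B6

Each bag holds 4 vertices, so the decomposition has width 3, which upper-bounds the treewidth. On the other hand G contains the 4-clique {a, b, d, f}. A clique must lie in a single bag of any decomposition, so no decomposition can have width below 3. Hence tw(G) = 3 exactly.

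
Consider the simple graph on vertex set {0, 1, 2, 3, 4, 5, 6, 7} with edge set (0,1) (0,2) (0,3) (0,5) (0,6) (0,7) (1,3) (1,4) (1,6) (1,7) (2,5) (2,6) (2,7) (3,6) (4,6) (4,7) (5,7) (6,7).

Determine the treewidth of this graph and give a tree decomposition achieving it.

Each bag holds 4 vertices, so the decomposition has width 3, which upper-bounds the treewidth. For the lower bound, the 4 vertices {0, 2, 5, 7} are pairwise adjacent, and any tree decomposition puts a clique entirely inside one bag — forcing width ≥ 3. The upper and lower bounds meet at 3, so that is the treewidth.

Treewidth 3.
Bags: B1 = {0, 1, 6, 7}  B2 = {0, 2, 6, 7}  B3 = {1, 4, 6, 7}  B4 = {0, 1, 3, 6}  B5 = {0, 2, 5, 7}
Tree: B1–B2, B1–B3, B1–B4, B2–B5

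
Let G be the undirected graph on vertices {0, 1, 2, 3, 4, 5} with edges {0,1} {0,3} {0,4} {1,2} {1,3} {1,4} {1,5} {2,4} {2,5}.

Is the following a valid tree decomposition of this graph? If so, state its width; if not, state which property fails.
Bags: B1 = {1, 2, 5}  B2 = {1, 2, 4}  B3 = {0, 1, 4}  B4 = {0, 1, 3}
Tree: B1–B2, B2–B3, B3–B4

Checking the three conditions: (i) the bags cover all of {0, 1, 2, 3, 4, 5}; (ii) for each edge, some bag contains both endpoints; (iii) the bags containing any fixed vertex form a subtree. All hold, so the decomposition is valid with width 3 − 1 = 2.

Yes; width 2.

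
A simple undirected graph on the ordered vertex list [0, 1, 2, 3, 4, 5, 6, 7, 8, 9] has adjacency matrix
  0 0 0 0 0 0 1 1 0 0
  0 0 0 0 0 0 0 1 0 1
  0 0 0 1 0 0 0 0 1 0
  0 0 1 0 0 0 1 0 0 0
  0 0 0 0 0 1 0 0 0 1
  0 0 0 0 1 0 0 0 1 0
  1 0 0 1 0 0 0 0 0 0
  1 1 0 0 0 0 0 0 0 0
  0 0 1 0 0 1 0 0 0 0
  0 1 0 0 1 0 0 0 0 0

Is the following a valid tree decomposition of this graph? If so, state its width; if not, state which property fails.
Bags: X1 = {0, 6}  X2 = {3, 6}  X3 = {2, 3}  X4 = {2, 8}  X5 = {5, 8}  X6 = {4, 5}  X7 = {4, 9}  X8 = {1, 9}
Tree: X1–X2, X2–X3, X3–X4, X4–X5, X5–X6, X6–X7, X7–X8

No — vertex 7 appears in no bag.

A tree decomposition must satisfy three properties: every vertex lies in some bag; for every edge, both endpoints lie together in some bag; and for every vertex, the bags containing it form a connected subtree. Here vertex 7 appears in no bag, so the decomposition is invalid.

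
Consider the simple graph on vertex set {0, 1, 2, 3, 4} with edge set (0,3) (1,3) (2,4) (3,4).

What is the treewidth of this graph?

1

A width-1 tree decomposition is:
Bags: B1 = {1, 3}  B2 = {3, 4}  B3 = {0, 3}  B4 = {2, 4}
Tree: B1–B2, B2–B3, B2–B4
The largest bag has 2 vertices, giving width 1; this decomposition certifies tw(G) ≤ 1. Since G has at least one edge (e.g. 1–3), it is not an edgeless graph, so tw(G) ≥ 1. The upper and lower bounds meet at 1, so that is the treewidth.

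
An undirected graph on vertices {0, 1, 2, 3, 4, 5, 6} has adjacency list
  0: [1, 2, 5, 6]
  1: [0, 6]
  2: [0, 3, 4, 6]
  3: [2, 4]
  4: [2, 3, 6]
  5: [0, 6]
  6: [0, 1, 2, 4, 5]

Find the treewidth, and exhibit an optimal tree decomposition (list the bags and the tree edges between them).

The largest bag has 3 vertices, giving width 2; this decomposition certifies tw(G) ≤ 2. On the other hand G contains the 3-clique {2, 3, 4}. A clique must lie in a single bag of any decomposition, so no decomposition can have width below 2. The upper and lower bounds meet at 2, so that is the treewidth.

Treewidth 2.
One such decomposition:
Bags: B1 = {0, 1, 6}  B2 = {0, 2, 6}  B3 = {0, 5, 6}  B4 = {2, 4, 6}  B5 = {2, 3, 4}
Tree: B1–B2, B1–B3, B2–B4, B4–B5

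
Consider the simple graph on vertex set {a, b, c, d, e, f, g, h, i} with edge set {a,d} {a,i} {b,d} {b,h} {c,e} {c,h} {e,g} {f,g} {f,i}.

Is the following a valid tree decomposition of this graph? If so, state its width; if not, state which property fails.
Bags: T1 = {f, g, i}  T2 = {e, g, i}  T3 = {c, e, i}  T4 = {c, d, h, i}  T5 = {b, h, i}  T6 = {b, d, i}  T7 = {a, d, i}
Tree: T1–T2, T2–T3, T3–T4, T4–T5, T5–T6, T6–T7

No — bags containing vertex d are not connected in the tree.

A tree decomposition must satisfy three properties: every vertex lies in some bag; for every edge, both endpoints lie together in some bag; and for every vertex, the bags containing it form a connected subtree. Here bags containing vertex d are not connected in the tree, so the decomposition is invalid.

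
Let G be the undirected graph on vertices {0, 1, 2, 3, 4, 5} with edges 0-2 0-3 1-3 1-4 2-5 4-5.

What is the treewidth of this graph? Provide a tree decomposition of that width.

Every bag has size at most 3, so the width is 3 − 1 = 2 and tw(G) ≤ 2. Since 3–1–4–5–2–0–3 is a cycle in G, G is not acyclic. Forests are exactly the graphs of treewidth ≤ 1, so tw(G) ≥ 2. Combining the bounds, tw(G) = 2.

Treewidth 2.
One optimal decomposition is:
Bags: B1 = {1, 3, 4}  B2 = {3, 4, 5}  B3 = {2, 3, 5}  B4 = {0, 2, 3}
Tree: B1–B2, B2–B3, B3–B4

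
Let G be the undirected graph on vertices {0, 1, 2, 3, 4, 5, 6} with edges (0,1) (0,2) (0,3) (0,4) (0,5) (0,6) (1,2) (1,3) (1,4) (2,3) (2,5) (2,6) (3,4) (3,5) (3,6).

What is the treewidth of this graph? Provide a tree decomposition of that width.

Treewidth 3.
Bags: B1 = {0, 1, 2, 3}  B2 = {0, 2, 3, 6}  B3 = {0, 2, 3, 5}  B4 = {0, 1, 3, 4}
Tree: B1–B2, B1–B3, B1–B4

Every bag has size at most 4, so the width is 4 − 1 = 3 and tw(G) ≤ 3. On the other hand G contains the 4-clique {0, 1, 2, 3}. A clique must lie in a single bag of any decomposition, so no decomposition can have width below 3. Hence tw(G) = 3 exactly.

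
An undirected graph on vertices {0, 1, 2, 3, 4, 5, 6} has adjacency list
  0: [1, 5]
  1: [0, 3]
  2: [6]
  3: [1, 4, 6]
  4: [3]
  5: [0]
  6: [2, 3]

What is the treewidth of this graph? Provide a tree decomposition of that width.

Each bag holds 2 vertices, so the decomposition has width 1, which upper-bounds the treewidth. G has an edge, so its treewidth is at least 1. Therefore the treewidth is 1.

Treewidth 1.
Bags: B1 = {3, 6}  B2 = {2, 6}  B3 = {3, 4}  B4 = {1, 3}  B5 = {0, 1}  B6 = {0, 5}
Tree: B1–B2, B1–B3, B1–B4, B4–B5, B5–B6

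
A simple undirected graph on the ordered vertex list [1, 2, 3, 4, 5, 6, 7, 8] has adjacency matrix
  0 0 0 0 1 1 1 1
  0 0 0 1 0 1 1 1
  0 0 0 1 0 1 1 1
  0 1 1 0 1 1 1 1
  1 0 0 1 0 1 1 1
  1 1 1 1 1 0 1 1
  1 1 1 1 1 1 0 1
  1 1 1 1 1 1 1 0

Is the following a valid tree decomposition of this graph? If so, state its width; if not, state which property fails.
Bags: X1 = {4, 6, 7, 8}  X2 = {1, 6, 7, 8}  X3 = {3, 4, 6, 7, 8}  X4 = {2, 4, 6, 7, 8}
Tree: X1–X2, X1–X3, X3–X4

A tree decomposition must satisfy three properties: every vertex lies in some bag; for every edge, both endpoints lie together in some bag; and for every vertex, the bags containing it form a connected subtree. Here vertex 5 appears in no bag, so the decomposition is invalid.

No — vertex 5 appears in no bag.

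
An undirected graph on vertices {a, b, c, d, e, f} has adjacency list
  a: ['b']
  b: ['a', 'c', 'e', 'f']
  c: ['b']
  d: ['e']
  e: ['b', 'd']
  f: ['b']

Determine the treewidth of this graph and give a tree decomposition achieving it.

Treewidth 1.
One such decomposition:
Bags: B1 = {b, e}  B2 = {a, b}  B3 = {b, f}  B4 = {b, c}  B5 = {d, e}
Tree: B1–B2, B1–B3, B1–B4, B1–B5

Each bag holds 2 vertices, so the decomposition has width 1, which upper-bounds the treewidth. Since G has at least one edge (e.g. b–e), it is not an edgeless graph, so tw(G) ≥ 1. Therefore the treewidth is 1.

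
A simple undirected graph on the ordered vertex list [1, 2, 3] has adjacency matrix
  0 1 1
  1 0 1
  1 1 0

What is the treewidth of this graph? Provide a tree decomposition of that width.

Treewidth 2.
One such decomposition:
Bags: B1 = {1, 2, 3}
Tree: (single bag)

A single bag containing all 3 vertices is trivially a valid decomposition of width 2. For the lower bound, the 3 vertices {1, 2, 3} are pairwise adjacent, and any tree decomposition puts a clique entirely inside one bag — forcing width ≥ 2. The upper and lower bounds meet at 2, so that is the treewidth.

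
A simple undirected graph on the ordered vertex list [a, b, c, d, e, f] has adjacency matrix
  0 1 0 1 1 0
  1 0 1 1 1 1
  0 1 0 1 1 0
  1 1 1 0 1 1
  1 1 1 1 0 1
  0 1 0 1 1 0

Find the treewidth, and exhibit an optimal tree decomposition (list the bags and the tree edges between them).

Each bag holds 4 vertices, so the decomposition has width 3, which upper-bounds the treewidth. On the other hand G contains the 4-clique {a, b, d, e}. A clique must lie in a single bag of any decomposition, so no decomposition can have width below 3. Hence tw(G) = 3 exactly.

Treewidth 3.
Bags: B1 = {a, b, d, e}  B2 = {b, c, d, e}  B3 = {b, d, e, f}
Tree: B1–B2, B2–B3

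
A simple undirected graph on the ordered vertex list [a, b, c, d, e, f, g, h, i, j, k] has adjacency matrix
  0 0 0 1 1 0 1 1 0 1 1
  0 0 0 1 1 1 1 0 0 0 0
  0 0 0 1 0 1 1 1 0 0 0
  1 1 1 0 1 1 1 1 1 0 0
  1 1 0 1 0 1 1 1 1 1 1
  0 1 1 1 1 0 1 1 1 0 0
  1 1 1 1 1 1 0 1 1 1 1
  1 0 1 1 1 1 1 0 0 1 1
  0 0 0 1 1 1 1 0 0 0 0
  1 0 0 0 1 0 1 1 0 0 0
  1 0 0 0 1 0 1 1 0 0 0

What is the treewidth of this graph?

A width-4 tree decomposition is:
Bags: B1 = {a, d, e, g, h}  B2 = {a, e, g, h, j}  B3 = {d, e, f, g, h}  B4 = {a, e, g, h, k}  B5 = {b, d, e, f, g}  B6 = {c, d, f, g, h}  B7 = {d, e, f, g, i}
Tree: B1–B2, B1–B3, B1–B4, B3–B5, B3–B6, B3–B7
The largest bag has 5 vertices, giving width 4; this decomposition certifies tw(G) ≤ 4. For the lower bound, the 5 vertices {a, d, e, g, h} are pairwise adjacent, and any tree decomposition puts a clique entirely inside one bag — forcing width ≥ 4. The upper and lower bounds meet at 4, so that is the treewidth.

4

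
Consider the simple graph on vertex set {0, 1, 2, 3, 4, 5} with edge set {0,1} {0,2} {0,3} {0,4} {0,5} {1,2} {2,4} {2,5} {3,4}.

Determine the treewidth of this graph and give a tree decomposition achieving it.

Treewidth 2.
One optimal decomposition is:
Bags: B1 = {0, 2, 4}  B2 = {0, 2, 5}  B3 = {0, 1, 2}  B4 = {0, 3, 4}
Tree: B1–B2, B1–B3, B1–B4

The largest bag has 3 vertices, giving width 2; this decomposition certifies tw(G) ≤ 2. Conversely, {0, 1, 2} is a clique of size 3, and the vertices of any clique must share a bag in every tree decomposition; so some bag has ≥ 3 vertices and tw(G) ≥ 2. Hence tw(G) = 2 exactly.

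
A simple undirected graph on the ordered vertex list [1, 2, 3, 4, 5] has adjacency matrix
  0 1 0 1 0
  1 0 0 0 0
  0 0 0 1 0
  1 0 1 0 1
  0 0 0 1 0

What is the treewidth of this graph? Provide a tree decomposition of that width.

Treewidth 1.
Bags: B1 = {3, 4}  B2 = {1, 4}  B3 = {4, 5}  B4 = {1, 2}
Tree: B1–B2, B2–B3, B2–B4

Each bag holds 2 vertices, so the decomposition has width 1, which upper-bounds the treewidth. G has an edge, so its treewidth is at least 1. Combining the bounds, tw(G) = 1.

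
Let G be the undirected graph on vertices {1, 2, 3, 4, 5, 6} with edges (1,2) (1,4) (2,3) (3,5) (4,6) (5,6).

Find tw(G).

A width-2 tree decomposition is:
Bags: B1 = {3, 5, 6}  B2 = {3, 4, 6}  B3 = {1, 3, 4}  B4 = {1, 2, 3}
Tree: B1–B2, B2–B3, B3–B4
Each bag holds 3 vertices, so the decomposition has width 2, which upper-bounds the treewidth. The edges 3–5–6–4–1–2–3 form a cycle, so G is not a tree and its treewidth is at least 2. Therefore the treewidth is 2.

2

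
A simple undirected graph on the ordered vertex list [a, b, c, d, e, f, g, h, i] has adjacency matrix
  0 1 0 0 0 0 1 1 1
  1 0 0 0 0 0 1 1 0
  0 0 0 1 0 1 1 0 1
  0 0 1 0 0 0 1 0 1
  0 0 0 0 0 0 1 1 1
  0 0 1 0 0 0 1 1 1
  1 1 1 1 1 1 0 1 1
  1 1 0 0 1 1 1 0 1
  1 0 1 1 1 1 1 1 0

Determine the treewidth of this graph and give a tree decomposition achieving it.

Each bag holds 4 vertices, so the decomposition has width 3, which upper-bounds the treewidth. On the other hand G contains the 4-clique {a, b, g, h}. A clique must lie in a single bag of any decomposition, so no decomposition can have width below 3. Combining the bounds, tw(G) = 3.

Treewidth 3.
One such decomposition:
Bags: B1 = {f, g, h, i}  B2 = {e, g, h, i}  B3 = {a, g, h, i}  B4 = {c, f, g, i}  B5 = {c, d, g, i}  B6 = {a, b, g, h}
Tree: B1–B2, B1–B3, B1–B4, B4–B5, B3–B6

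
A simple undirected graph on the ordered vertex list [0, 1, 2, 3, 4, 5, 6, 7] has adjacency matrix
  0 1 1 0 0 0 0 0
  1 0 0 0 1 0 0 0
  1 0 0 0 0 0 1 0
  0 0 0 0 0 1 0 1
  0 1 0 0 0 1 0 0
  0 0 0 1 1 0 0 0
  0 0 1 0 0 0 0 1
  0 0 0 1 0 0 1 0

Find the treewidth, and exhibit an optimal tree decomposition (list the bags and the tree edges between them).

Treewidth 2.
One optimal decomposition is:
Bags: B1 = {3, 4, 5}  B2 = {3, 4, 7}  B3 = {4, 6, 7}  B4 = {2, 4, 6}  B5 = {0, 2, 4}  B6 = {0, 1, 4}
Tree: B1–B2, B2–B3, B3–B4, B4–B5, B5–B6

Each bag holds 3 vertices, so the decomposition has width 2, which upper-bounds the treewidth. For the lower bound, G contains the cycle 4–5–3–7–6–2–0–1–4, so G is not a forest; only forests have treewidth ≤ 1, hence tw(G) ≥ 2. Hence tw(G) = 2 exactly.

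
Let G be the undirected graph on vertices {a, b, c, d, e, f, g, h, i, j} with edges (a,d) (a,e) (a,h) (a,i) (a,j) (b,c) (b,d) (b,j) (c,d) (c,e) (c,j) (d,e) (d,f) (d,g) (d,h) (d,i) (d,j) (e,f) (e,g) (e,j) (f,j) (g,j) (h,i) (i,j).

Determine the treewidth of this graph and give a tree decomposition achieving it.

Each bag holds 4 vertices, so the decomposition has width 3, which upper-bounds the treewidth. On the other hand G contains the 4-clique {d, e, g, j}. A clique must lie in a single bag of any decomposition, so no decomposition can have width below 3. The upper and lower bounds meet at 3, so that is the treewidth.

Treewidth 3.
One optimal decomposition is:
Bags: B1 = {d, e, g, j}  B2 = {a, d, e, j}  B3 = {a, d, i, j}  B4 = {c, d, e, j}  B5 = {a, d, h, i}  B6 = {d, e, f, j}  B7 = {b, c, d, j}
Tree: B1–B2, B2–B3, B1–B4, B3–B5, B2–B6, B4–B7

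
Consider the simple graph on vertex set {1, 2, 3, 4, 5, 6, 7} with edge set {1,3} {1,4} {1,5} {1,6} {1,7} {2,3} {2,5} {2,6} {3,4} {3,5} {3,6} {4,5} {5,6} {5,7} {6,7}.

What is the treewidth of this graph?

A width-3 tree decomposition is:
Bags: B1 = {1, 3, 4, 5}  B2 = {1, 3, 5, 6}  B3 = {2, 3, 5, 6}  B4 = {1, 5, 6, 7}
Tree: B1–B2, B2–B3, B2–B4
Every bag has size at most 4, so the width is 4 − 1 = 3 and tw(G) ≤ 3. On the other hand G contains the 4-clique {1, 3, 4, 5}. A clique must lie in a single bag of any decomposition, so no decomposition can have width below 3. Hence tw(G) = 3 exactly.

3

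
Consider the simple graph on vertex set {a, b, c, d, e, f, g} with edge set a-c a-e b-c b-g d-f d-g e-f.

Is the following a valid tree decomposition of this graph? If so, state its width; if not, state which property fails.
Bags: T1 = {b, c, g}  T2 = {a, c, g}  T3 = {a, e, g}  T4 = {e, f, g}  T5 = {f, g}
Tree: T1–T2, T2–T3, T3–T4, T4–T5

No — vertex d appears in no bag.

A tree decomposition must satisfy three properties: every vertex lies in some bag; for every edge, both endpoints lie together in some bag; and for every vertex, the bags containing it form a connected subtree. Here vertex d appears in no bag, so the decomposition is invalid.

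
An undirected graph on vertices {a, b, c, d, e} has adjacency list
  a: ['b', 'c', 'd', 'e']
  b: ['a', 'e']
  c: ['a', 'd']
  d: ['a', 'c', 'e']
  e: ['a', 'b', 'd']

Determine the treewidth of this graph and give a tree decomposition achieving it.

Every bag has size at most 3, so the width is 3 − 1 = 2 and tw(G) ≤ 2. Conversely, {a, d, e} is a clique of size 3, and the vertices of any clique must share a bag in every tree decomposition; so some bag has ≥ 3 vertices and tw(G) ≥ 2. Therefore the treewidth is 2.

Treewidth 2.
Bags: B1 = {a, b, e}  B2 = {a, d, e}  B3 = {a, c, d}
Tree: B1–B2, B2–B3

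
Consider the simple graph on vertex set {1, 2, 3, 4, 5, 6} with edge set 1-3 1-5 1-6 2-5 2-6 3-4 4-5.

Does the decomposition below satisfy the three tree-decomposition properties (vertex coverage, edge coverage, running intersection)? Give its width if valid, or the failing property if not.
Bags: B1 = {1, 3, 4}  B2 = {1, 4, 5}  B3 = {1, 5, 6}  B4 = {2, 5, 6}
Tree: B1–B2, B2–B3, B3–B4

Vertex coverage: the bags together contain {1, 2, 3, 4, 5, 6}, the full vertex set. Edge coverage: each edge of G has both endpoints in at least one bag. Running intersection: for every vertex, the bags containing it form a connected subtree. All three properties hold, so this is a valid tree decomposition of width max|bag| − 1 = 2, and hence tw(G) ≤ 2.

Yes; width 2.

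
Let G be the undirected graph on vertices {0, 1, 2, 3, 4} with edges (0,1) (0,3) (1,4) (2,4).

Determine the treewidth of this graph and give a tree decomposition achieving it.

The largest bag has 2 vertices, giving width 1; this decomposition certifies tw(G) ≤ 1. Any graph with an edge has treewidth ≥ 1, and G has the edge 2–4. Hence tw(G) = 1 exactly.

Treewidth 1.
One optimal decomposition is:
Bags: B1 = {2, 4}  B2 = {1, 4}  B3 = {0, 1}  B4 = {0, 3}
Tree: B1–B2, B2–B3, B3–B4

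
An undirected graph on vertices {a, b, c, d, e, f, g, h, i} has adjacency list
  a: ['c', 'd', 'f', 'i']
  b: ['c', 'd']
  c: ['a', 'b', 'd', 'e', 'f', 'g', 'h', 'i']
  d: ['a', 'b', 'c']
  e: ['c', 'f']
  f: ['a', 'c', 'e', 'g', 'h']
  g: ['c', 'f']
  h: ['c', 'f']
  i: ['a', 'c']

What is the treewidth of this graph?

A width-2 tree decomposition is:
Bags: B1 = {a, c, f}  B2 = {a, c, i}  B3 = {a, c, d}  B4 = {c, f, g}  B5 = {c, e, f}  B6 = {b, c, d}  B7 = {c, f, h}
Tree: B1–B2, B2–B3, B1–B4, B4–B5, B3–B6, B4–B7
The largest bag has 3 vertices, giving width 2; this decomposition certifies tw(G) ≤ 2. Conversely, {a, c, d} is a clique of size 3, and the vertices of any clique must share a bag in every tree decomposition; so some bag has ≥ 3 vertices and tw(G) ≥ 2. The upper and lower bounds meet at 2, so that is the treewidth.

2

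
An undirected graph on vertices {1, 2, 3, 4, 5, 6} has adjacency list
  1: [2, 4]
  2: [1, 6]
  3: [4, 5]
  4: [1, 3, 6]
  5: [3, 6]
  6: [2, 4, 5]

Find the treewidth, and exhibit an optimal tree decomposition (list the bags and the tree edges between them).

Each bag holds 3 vertices, so the decomposition has width 2, which upper-bounds the treewidth. The edges 2–1–4–6–2 form a cycle, so G is not a tree and its treewidth is at least 2. Combining the bounds, tw(G) = 2.

Treewidth 2.
One optimal decomposition is:
Bags: B1 = {1, 2, 6}  B2 = {1, 4, 6}  B3 = {4, 5, 6}  B4 = {3, 4, 5}
Tree: B1–B2, B2–B3, B3–B4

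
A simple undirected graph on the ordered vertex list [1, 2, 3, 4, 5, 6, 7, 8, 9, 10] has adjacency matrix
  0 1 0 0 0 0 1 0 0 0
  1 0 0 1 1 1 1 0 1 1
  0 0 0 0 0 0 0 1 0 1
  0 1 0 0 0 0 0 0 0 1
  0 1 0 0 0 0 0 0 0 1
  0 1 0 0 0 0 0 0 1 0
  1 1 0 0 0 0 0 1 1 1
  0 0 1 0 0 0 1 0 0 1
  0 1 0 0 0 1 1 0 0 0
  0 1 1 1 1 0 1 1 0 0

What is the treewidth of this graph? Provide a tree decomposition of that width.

Treewidth 2.
One optimal decomposition is:
Bags: B1 = {2, 4, 10}  B2 = {2, 7, 10}  B3 = {2, 7, 9}  B4 = {1, 2, 7}  B5 = {7, 8, 10}  B6 = {2, 6, 9}  B7 = {2, 5, 10}  B8 = {3, 8, 10}
Tree: B1–B2, B2–B3, B2–B4, B2–B5, B3–B6, B1–B7, B5–B8

The largest bag has 3 vertices, giving width 2; this decomposition certifies tw(G) ≤ 2. Conversely, {3, 8, 10} is a clique of size 3, and the vertices of any clique must share a bag in every tree decomposition; so some bag has ≥ 3 vertices and tw(G) ≥ 2. Combining the bounds, tw(G) = 2.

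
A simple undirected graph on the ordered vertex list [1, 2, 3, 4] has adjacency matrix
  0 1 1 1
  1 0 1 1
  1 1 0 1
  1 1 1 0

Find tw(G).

A width-3 tree decomposition is:
Bags: B1 = {1, 2, 3, 4}
Tree: (single bag)
With just one bag of size 4, the width is 4 − 1 = 3, so tw(G) ≤ 3. Conversely, {1, 2, 3, 4} is a clique of size 4, and the vertices of any clique must share a bag in every tree decomposition; so some bag has ≥ 4 vertices and tw(G) ≥ 3. Therefore the treewidth is 3.

3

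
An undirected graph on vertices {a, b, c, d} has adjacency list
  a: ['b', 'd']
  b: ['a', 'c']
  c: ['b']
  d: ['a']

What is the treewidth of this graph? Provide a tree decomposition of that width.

The largest bag has 2 vertices, giving width 1; this decomposition certifies tw(G) ≤ 1. Since G has at least one edge (e.g. d–a), it is not an edgeless graph, so tw(G) ≥ 1. Combining the bounds, tw(G) = 1.

Treewidth 1.
One such decomposition:
Bags: B1 = {a, d}  B2 = {a, b}  B3 = {b, c}
Tree: B1–B2, B2–B3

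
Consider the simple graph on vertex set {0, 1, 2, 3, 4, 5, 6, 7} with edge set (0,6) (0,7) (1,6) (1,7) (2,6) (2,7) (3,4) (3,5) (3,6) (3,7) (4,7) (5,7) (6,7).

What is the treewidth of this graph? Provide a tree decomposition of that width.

Treewidth 2.
One such decomposition:
Bags: B1 = {3, 6, 7}  B2 = {3, 4, 7}  B3 = {3, 5, 7}  B4 = {0, 6, 7}  B5 = {2, 6, 7}  B6 = {1, 6, 7}
Tree: B1–B2, B2–B3, B1–B4, B1–B5, B1–B6

The largest bag has 3 vertices, giving width 2; this decomposition certifies tw(G) ≤ 2. For the lower bound, the 3 vertices {3, 4, 7} are pairwise adjacent, and any tree decomposition puts a clique entirely inside one bag — forcing width ≥ 2. The upper and lower bounds meet at 2, so that is the treewidth.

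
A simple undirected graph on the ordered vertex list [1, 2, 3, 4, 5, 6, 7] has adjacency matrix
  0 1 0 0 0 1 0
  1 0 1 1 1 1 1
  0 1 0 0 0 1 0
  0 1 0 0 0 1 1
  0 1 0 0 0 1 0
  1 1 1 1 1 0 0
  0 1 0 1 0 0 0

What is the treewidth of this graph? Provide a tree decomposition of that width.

Treewidth 2.
One optimal decomposition is:
Bags: B1 = {2, 4, 6}  B2 = {2, 4, 7}  B3 = {2, 5, 6}  B4 = {1, 2, 6}  B5 = {2, 3, 6}
Tree: B1–B2, B1–B3, B3–B4, B3–B5

The largest bag has 3 vertices, giving width 2; this decomposition certifies tw(G) ≤ 2. For the lower bound, the 3 vertices {1, 2, 6} are pairwise adjacent, and any tree decomposition puts a clique entirely inside one bag — forcing width ≥ 2. Therefore the treewidth is 2.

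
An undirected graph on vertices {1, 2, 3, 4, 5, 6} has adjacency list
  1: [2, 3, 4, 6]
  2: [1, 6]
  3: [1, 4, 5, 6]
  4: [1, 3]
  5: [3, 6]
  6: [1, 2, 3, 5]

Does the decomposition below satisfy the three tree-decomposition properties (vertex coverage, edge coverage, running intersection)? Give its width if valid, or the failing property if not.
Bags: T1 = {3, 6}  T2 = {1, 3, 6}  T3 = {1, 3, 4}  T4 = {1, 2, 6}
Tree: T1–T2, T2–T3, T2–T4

A tree decomposition must satisfy three properties: every vertex lies in some bag; for every edge, both endpoints lie together in some bag; and for every vertex, the bags containing it form a connected subtree. Here vertex 5 appears in no bag, so the decomposition is invalid.

No — vertex 5 appears in no bag.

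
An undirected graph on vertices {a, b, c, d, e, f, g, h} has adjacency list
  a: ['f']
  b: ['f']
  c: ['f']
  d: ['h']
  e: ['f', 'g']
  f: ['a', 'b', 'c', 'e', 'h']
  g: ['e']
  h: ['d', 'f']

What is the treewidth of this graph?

1

A width-1 tree decomposition is:
Bags: B1 = {f, h}  B2 = {d, h}  B3 = {e, f}  B4 = {a, f}  B5 = {e, g}  B6 = {c, f}  B7 = {b, f}
Tree: B1–B2, B1–B3, B1–B4, B3–B5, B4–B6, B1–B7
The largest bag has 2 vertices, giving width 1; this decomposition certifies tw(G) ≤ 1. Since G has at least one edge (e.g. f–h), it is not an edgeless graph, so tw(G) ≥ 1. The upper and lower bounds meet at 1, so that is the treewidth.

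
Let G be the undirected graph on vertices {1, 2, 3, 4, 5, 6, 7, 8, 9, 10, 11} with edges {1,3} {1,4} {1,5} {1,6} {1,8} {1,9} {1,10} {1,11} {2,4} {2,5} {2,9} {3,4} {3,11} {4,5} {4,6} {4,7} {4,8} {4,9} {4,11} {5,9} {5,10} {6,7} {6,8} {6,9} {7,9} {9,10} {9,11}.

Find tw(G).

A width-3 tree decomposition is:
Bags: B1 = {1, 4, 9, 11}  B2 = {1, 4, 5, 9}  B3 = {1, 4, 6, 9}  B4 = {1, 5, 9, 10}  B5 = {2, 4, 5, 9}  B6 = {1, 3, 4, 11}  B7 = {4, 6, 7, 9}  B8 = {1, 4, 6, 8}
Tree: B1–B2, B1–B3, B2–B4, B2–B5, B1–B6, B3–B7, B3–B8
Each bag holds 4 vertices, so the decomposition has width 3, which upper-bounds the treewidth. Conversely, {1, 5, 9, 10} is a clique of size 4, and the vertices of any clique must share a bag in every tree decomposition; so some bag has ≥ 4 vertices and tw(G) ≥ 3. The upper and lower bounds meet at 3, so that is the treewidth.

3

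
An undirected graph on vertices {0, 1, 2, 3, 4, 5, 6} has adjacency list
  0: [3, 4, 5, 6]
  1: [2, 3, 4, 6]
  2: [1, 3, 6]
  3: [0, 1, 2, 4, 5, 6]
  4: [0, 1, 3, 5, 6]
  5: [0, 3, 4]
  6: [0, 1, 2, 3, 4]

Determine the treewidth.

3

A width-3 tree decomposition is:
Bags: B1 = {0, 3, 4, 5}  B2 = {0, 3, 4, 6}  B3 = {1, 3, 4, 6}  B4 = {1, 2, 3, 6}
Tree: B1–B2, B2–B3, B3–B4
Every bag has size at most 4, so the width is 4 − 1 = 3 and tw(G) ≤ 3. On the other hand G contains the 4-clique {1, 2, 3, 6}. A clique must lie in a single bag of any decomposition, so no decomposition can have width below 3. The upper and lower bounds meet at 3, so that is the treewidth.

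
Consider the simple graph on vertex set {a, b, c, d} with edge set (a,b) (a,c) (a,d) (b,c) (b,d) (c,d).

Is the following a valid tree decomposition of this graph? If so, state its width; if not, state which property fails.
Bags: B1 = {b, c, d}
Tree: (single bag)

No — vertex a appears in no bag.

A tree decomposition must satisfy three properties: every vertex lies in some bag; for every edge, both endpoints lie together in some bag; and for every vertex, the bags containing it form a connected subtree. Here vertex a appears in no bag, so the decomposition is invalid.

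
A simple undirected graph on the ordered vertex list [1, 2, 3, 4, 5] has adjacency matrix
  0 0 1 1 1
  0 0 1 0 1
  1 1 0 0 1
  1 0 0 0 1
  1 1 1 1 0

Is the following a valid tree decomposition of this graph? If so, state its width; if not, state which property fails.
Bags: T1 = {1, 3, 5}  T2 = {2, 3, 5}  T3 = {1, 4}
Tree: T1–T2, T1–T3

No — edge (5,4) lies in no bag.

A tree decomposition must satisfy three properties: every vertex lies in some bag; for every edge, both endpoints lie together in some bag; and for every vertex, the bags containing it form a connected subtree. Here edge (5,4) lies in no bag, so the decomposition is invalid.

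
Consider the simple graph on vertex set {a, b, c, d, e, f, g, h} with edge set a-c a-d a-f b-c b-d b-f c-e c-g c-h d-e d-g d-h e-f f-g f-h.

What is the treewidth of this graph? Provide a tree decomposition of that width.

Treewidth 3.
One such decomposition:
Bags: B1 = {c, d, e, f}  B2 = {a, c, d, f}  B3 = {c, d, f, g}  B4 = {c, d, f, h}  B5 = {b, c, d, f}
Tree: B1–B2, B2–B3, B3–B4, B4–B5

Every bag has size at most 4, so the width is 4 − 1 = 3 and tw(G) ≤ 3. For the lower bound: the 4 vertex sets {d,e}, {a,f}, {c}, {g} are disjoint, each induces a connected subgraph, and every pair is joined by at least one edge of G. Contracting each set to a single vertex therefore yields K_{4} as a minor, and since treewidth is minor-monotone, tw(G) ≥ tw(K_{4}) = 3. The upper and lower bounds meet at 3, so that is the treewidth.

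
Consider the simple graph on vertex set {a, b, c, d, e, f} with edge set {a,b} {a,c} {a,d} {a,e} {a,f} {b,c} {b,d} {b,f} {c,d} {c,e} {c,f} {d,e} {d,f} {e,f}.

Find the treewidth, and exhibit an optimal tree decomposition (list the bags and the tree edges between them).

Treewidth 4.
Bags: B1 = {a, c, d, e, f}  B2 = {a, b, c, d, f}
Tree: B1–B2

Every bag has size at most 5, so the width is 5 − 1 = 4 and tw(G) ≤ 4. Conversely, {a, c, d, e, f} is a clique of size 5, and the vertices of any clique must share a bag in every tree decomposition; so some bag has ≥ 5 vertices and tw(G) ≥ 4. Therefore the treewidth is 4.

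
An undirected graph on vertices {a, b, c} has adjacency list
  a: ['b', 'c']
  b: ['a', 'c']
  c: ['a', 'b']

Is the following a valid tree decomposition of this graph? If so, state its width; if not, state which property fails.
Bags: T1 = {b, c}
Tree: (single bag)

No — vertex a appears in no bag.

A tree decomposition must satisfy three properties: every vertex lies in some bag; for every edge, both endpoints lie together in some bag; and for every vertex, the bags containing it form a connected subtree. Here vertex a appears in no bag, so the decomposition is invalid.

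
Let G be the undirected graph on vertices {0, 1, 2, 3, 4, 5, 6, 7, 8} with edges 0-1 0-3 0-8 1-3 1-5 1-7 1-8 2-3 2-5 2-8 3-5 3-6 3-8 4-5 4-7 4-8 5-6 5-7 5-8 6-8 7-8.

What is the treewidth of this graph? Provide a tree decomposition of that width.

Each bag holds 4 vertices, so the decomposition has width 3, which upper-bounds the treewidth. On the other hand G contains the 4-clique {0, 1, 3, 8}. A clique must lie in a single bag of any decomposition, so no decomposition can have width below 3. Therefore the treewidth is 3.

Treewidth 3.
One optimal decomposition is:
Bags: B1 = {1, 3, 5, 8}  B2 = {1, 5, 7, 8}  B3 = {4, 5, 7, 8}  B4 = {3, 5, 6, 8}  B5 = {2, 3, 5, 8}  B6 = {0, 1, 3, 8}
Tree: B1–B2, B2–B3, B1–B4, B4–B5, B1–B6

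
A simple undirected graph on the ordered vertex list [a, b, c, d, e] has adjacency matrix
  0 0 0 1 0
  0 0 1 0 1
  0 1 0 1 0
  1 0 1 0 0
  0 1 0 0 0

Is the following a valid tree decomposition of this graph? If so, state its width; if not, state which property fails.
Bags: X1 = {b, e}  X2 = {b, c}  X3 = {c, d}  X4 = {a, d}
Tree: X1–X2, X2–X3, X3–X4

Yes; width 1.

Vertex coverage: the bags together contain {a, b, c, d, e}, the full vertex set. Edge coverage: each edge of G has both endpoints in at least one bag. Running intersection: for every vertex, the bags containing it form a connected subtree. All three properties hold, so this is a valid tree decomposition of width max|bag| − 1 = 1, and hence tw(G) ≤ 1.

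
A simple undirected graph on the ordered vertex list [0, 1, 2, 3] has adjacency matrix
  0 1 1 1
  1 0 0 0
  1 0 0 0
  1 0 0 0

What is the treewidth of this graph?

A width-1 tree decomposition is:
Bags: B1 = {0, 1}  B2 = {0, 3}  B3 = {0, 2}
Tree: B1–B2, B2–B3
Every bag has size at most 2, so the width is 2 − 1 = 1 and tw(G) ≤ 1. Any graph with an edge has treewidth ≥ 1, and G has the edge 0–1. Hence tw(G) = 1 exactly.

1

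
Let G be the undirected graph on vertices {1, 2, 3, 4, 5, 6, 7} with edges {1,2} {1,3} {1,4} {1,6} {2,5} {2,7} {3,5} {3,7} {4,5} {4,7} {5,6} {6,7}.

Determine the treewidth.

3

A width-3 tree decomposition is:
Bags: B1 = {1, 2, 5, 7}  B2 = {1, 4, 5, 7}  B3 = {1, 5, 6, 7}  B4 = {1, 3, 5, 7}
Tree: B1–B2, B2–B3, B3–B4
The largest bag has 4 vertices, giving width 3; this decomposition certifies tw(G) ≤ 3. For the lower bound: the 4 vertex sets {1,2}, {4,5}, {7}, {6} are disjoint, each induces a connected subgraph, and every pair is joined by at least one edge of G. Contracting each set to a single vertex therefore yields K_{4} as a minor, and since treewidth is minor-monotone, tw(G) ≥ tw(K_{4}) = 3. Hence tw(G) = 3 exactly.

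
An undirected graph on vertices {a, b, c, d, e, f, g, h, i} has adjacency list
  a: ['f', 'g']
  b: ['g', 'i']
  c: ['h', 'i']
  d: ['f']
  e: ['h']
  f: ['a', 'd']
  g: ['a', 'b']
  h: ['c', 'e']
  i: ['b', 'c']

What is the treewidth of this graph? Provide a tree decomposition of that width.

Treewidth 1.
Bags: B1 = {d, f}  B2 = {a, f}  B3 = {a, g}  B4 = {b, g}  B5 = {b, i}  B6 = {c, i}  B7 = {c, h}  B8 = {e, h}
Tree: B1–B2, B2–B3, B3–B4, B4–B5, B5–B6, B6–B7, B7–B8

Each bag holds 2 vertices, so the decomposition has width 1, which upper-bounds the treewidth. Any graph with an edge has treewidth ≥ 1, and G has the edge d–f. Hence tw(G) = 1 exactly.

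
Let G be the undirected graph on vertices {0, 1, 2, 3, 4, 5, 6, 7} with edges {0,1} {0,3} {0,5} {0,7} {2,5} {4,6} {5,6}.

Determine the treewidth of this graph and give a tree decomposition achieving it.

Treewidth 1.
Bags: B1 = {5, 6}  B2 = {0, 5}  B3 = {0, 7}  B4 = {0, 1}  B5 = {4, 6}  B6 = {0, 3}  B7 = {2, 5}
Tree: B1–B2, B2–B3, B3–B4, B1–B5, B3–B6, B2–B7

Every bag has size at most 2, so the width is 2 − 1 = 1 and tw(G) ≤ 1. Any graph with an edge has treewidth ≥ 1, and G has the edge 5–6. Combining the bounds, tw(G) = 1.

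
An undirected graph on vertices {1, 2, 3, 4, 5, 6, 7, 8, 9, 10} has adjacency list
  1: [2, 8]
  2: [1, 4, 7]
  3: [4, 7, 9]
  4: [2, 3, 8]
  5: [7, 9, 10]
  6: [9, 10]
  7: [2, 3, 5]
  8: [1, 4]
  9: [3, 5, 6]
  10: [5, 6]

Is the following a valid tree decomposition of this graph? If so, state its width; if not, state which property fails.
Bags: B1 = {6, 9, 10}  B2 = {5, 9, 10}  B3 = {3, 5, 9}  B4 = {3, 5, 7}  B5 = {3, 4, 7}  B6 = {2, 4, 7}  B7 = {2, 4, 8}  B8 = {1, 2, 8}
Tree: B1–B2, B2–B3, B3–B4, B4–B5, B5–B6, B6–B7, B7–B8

Yes; width 2.

Every vertex of G appears in some bag (union = {1, 2, 3, 4, 5, 6, 7, 8, 9, 10}); every edge is covered by a bag; and for each vertex v the set of bags containing v is connected in the bag tree. The decomposition is therefore valid. The largest bag has 3 vertices, so the width is 2.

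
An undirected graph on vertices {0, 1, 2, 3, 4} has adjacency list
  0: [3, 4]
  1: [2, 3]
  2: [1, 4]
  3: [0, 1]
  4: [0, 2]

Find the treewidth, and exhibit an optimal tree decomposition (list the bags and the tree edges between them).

The largest bag has 3 vertices, giving width 2; this decomposition certifies tw(G) ≤ 2. For the lower bound, G contains the cycle 2–1–3–0–4–2, so G is not a forest; only forests have treewidth ≤ 1, hence tw(G) ≥ 2. Combining the bounds, tw(G) = 2.

Treewidth 2.
One optimal decomposition is:
Bags: B1 = {1, 2, 3}  B2 = {0, 2, 3}  B3 = {0, 2, 4}
Tree: B1–B2, B2–B3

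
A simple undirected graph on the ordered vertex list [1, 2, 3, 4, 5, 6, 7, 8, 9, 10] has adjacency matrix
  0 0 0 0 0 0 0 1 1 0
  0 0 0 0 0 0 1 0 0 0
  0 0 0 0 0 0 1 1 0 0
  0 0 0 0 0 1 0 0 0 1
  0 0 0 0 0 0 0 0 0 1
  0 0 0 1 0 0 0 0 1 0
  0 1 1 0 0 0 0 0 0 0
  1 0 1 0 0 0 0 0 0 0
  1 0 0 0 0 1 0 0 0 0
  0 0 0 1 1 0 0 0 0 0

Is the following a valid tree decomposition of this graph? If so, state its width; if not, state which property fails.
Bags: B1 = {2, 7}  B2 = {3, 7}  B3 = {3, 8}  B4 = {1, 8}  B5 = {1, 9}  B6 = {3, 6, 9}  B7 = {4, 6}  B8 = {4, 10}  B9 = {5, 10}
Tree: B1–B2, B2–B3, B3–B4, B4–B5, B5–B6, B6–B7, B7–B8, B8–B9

No — bags containing vertex 3 are not connected in the tree.

A tree decomposition must satisfy three properties: every vertex lies in some bag; for every edge, both endpoints lie together in some bag; and for every vertex, the bags containing it form a connected subtree. Here bags containing vertex 3 are not connected in the tree, so the decomposition is invalid.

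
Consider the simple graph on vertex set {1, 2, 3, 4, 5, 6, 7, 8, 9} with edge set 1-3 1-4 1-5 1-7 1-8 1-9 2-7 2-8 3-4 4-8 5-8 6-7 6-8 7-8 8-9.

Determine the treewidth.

2

A width-2 tree decomposition is:
Bags: B1 = {1, 7, 8}  B2 = {1, 4, 8}  B3 = {1, 3, 4}  B4 = {2, 7, 8}  B5 = {1, 5, 8}  B6 = {1, 8, 9}  B7 = {6, 7, 8}
Tree: B1–B2, B2–B3, B1–B4, B2–B5, B5–B6, B4–B7
The largest bag has 3 vertices, giving width 2; this decomposition certifies tw(G) ≤ 2. On the other hand G contains the 3-clique {1, 8, 9}. A clique must lie in a single bag of any decomposition, so no decomposition can have width below 2. Combining the bounds, tw(G) = 2.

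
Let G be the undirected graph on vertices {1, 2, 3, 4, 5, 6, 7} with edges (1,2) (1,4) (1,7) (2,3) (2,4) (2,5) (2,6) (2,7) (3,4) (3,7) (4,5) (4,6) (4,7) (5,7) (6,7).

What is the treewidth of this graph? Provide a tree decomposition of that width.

Every bag has size at most 4, so the width is 4 − 1 = 3 and tw(G) ≤ 3. On the other hand G contains the 4-clique {1, 2, 4, 7}. A clique must lie in a single bag of any decomposition, so no decomposition can have width below 3. Combining the bounds, tw(G) = 3.

Treewidth 3.
One such decomposition:
Bags: B1 = {1, 2, 4, 7}  B2 = {2, 3, 4, 7}  B3 = {2, 4, 6, 7}  B4 = {2, 4, 5, 7}
Tree: B1–B2, B2–B3, B1–B4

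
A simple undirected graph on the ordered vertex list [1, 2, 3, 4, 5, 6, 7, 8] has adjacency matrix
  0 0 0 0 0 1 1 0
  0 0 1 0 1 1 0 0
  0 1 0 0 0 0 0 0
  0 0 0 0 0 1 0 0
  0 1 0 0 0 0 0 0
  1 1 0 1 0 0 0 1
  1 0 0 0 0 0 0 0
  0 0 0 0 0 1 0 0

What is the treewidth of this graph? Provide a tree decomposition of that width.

Treewidth 1.
Bags: B1 = {4, 6}  B2 = {2, 6}  B3 = {6, 8}  B4 = {2, 3}  B5 = {1, 6}  B6 = {2, 5}  B7 = {1, 7}
Tree: B1–B2, B1–B3, B2–B4, B2–B5, B2–B6, B5–B7

Every bag has size at most 2, so the width is 2 − 1 = 1 and tw(G) ≤ 1. Since G has at least one edge (e.g. 4–6), it is not an edgeless graph, so tw(G) ≥ 1. The upper and lower bounds meet at 1, so that is the treewidth.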